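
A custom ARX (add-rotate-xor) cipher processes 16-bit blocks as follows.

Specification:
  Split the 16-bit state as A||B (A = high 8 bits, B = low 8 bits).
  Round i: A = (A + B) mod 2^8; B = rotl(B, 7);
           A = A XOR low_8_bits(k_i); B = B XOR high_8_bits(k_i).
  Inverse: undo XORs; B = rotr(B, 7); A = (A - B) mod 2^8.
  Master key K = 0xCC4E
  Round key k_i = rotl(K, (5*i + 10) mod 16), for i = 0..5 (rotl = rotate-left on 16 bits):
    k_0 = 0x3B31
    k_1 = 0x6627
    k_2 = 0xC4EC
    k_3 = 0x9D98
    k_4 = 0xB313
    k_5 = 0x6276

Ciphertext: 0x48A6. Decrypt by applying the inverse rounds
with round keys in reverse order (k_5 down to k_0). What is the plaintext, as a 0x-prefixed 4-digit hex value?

0x5457

s_0 = ciphertext = 0x48A6
s_1 = InvRound(s_0, k_5) = 0xB589
s_2 = InvRound(s_1, k_4) = 0x3274
s_3 = InvRound(s_2, k_3) = 0xD7D3
s_4 = InvRound(s_3, k_2) = 0x0D2E
s_5 = InvRound(s_4, k_1) = 0x9A90
s_6 = InvRound(s_5, k_0) = 0x5457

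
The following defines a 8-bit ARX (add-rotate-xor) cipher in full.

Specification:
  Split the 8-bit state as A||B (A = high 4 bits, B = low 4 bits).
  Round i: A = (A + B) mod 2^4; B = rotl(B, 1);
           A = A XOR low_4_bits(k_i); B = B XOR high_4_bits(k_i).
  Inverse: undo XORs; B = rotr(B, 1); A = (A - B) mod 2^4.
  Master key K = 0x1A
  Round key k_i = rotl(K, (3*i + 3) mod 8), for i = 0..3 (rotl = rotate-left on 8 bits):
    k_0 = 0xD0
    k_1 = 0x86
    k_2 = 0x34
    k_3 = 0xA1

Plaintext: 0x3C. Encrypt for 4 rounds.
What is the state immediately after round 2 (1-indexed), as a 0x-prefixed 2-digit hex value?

0x50

s_0 = plaintext = 0x3C
s_1 = Round(s_0, k_0) = 0xF4
s_2 = Round(s_1, k_1) = 0x50
s_3 = Round(s_2, k_2) = 0x13
s_4 = Round(s_3, k_3) = 0x5C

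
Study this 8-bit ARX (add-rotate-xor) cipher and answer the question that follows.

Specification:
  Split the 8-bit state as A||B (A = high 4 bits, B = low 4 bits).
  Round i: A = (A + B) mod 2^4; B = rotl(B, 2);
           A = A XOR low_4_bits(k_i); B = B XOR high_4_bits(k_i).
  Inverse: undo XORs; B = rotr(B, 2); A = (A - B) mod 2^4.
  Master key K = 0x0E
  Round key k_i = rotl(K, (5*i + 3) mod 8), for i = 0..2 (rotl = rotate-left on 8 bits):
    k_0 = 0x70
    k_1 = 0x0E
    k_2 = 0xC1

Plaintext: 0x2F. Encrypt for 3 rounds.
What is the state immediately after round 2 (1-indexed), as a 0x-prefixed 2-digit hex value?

s_0 = plaintext = 0x2F
s_1 = Round(s_0, k_0) = 0x18
s_2 = Round(s_1, k_1) = 0x72
s_3 = Round(s_2, k_2) = 0x84

0x72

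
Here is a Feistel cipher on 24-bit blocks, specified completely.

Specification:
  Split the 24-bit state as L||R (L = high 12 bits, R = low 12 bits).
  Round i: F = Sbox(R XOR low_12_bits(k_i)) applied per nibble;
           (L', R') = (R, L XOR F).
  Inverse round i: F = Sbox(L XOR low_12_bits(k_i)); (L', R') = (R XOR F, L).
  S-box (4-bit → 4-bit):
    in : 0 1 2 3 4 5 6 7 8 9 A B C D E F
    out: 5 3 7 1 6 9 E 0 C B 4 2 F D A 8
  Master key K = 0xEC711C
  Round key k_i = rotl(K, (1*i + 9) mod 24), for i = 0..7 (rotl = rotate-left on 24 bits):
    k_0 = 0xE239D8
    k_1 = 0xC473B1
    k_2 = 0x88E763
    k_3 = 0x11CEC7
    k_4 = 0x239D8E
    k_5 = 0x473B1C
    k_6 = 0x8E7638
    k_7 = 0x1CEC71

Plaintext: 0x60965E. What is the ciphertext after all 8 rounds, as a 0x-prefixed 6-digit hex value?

s_0 = plaintext = 0x60965E
s_1 = Round(s_0, k_0) = 0x65EEC7
s_2 = Round(s_1, k_1) = 0xEC7B50
s_3 = Round(s_2, k_2) = 0xB501D6
s_4 = Round(s_3, k_3) = 0x1D6363
s_5 = Round(s_4, k_4) = 0x363B7B
s_6 = Round(s_5, k_5) = 0xB7B683
s_7 = Round(s_6, k_6) = 0x683E59
s_8 = Round(s_7, k_7) = 0xE591FF

0xE591FF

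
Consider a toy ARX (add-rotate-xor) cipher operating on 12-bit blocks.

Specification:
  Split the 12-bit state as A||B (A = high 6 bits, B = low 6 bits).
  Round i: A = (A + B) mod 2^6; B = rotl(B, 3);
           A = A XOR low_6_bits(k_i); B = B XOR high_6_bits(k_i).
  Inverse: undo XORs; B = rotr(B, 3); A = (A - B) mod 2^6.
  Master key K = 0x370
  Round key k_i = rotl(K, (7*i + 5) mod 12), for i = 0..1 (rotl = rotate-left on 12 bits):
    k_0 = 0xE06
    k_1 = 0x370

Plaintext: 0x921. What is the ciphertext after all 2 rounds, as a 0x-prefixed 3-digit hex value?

s_0 = plaintext = 0x921
s_1 = Round(s_0, k_0) = 0x0F4
s_2 = Round(s_1, k_1) = 0x1EB

0x1EB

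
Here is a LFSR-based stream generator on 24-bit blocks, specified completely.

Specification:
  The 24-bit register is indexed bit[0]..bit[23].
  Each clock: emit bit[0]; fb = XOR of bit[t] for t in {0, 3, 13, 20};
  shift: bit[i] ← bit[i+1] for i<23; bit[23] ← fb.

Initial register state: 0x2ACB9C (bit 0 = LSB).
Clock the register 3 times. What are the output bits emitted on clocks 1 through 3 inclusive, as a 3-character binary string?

001

reg_0 = 0x2ACB9C
clock 1: out=0, reg = 0x9565CE
clock 2: out=0, reg = 0xCAB2E7
clock 3: out=1, reg = 0x655973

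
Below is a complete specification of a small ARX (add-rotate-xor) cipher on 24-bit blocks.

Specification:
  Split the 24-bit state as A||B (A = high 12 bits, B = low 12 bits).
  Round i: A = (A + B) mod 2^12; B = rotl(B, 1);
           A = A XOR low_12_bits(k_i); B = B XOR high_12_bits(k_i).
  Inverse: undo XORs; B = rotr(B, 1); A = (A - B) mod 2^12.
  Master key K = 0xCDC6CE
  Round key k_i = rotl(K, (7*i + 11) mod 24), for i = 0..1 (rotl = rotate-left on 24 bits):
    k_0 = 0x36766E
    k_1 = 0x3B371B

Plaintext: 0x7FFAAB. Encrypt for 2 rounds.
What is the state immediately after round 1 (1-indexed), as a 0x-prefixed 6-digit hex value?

0x4C4630

s_0 = plaintext = 0x7FFAAB
s_1 = Round(s_0, k_0) = 0x4C4630
s_2 = Round(s_1, k_1) = 0xDEFFD3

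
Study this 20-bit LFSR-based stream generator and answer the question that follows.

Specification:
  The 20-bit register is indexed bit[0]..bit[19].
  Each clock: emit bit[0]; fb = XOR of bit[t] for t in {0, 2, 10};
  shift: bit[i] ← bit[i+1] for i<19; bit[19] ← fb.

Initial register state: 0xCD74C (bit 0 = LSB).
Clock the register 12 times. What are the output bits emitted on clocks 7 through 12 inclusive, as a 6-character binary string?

101110

reg_0 = 0xCD74C
clock 1: out=0, reg = 0x66BA6
clock 2: out=0, reg = 0xB35D3
clock 3: out=1, reg = 0x59AE9
clock 4: out=1, reg = 0xACD74
clock 5: out=0, reg = 0x566BA
clock 6: out=0, reg = 0xAB35D
clock 7: out=1, reg = 0x559AE
clock 8: out=0, reg = 0xAACD7
clock 9: out=1, reg = 0xD566B
clock 10: out=1, reg = 0x6AB35
clock 11: out=1, reg = 0x3559A
clock 12: out=0, reg = 0x9AACD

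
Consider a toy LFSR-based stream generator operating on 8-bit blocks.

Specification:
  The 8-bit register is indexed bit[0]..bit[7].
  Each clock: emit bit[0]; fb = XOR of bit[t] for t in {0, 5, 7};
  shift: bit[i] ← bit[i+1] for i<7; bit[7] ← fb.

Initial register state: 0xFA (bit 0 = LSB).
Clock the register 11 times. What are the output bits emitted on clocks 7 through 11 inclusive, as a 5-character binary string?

reg_0 = 0xFA
clock 1: out=0, reg = 0x7D
clock 2: out=1, reg = 0x3E
clock 3: out=0, reg = 0x9F
clock 4: out=1, reg = 0x4F
clock 5: out=1, reg = 0xA7
clock 6: out=1, reg = 0xD3
clock 7: out=1, reg = 0x69
clock 8: out=1, reg = 0x34
clock 9: out=0, reg = 0x9A
clock 10: out=0, reg = 0xCD
clock 11: out=1, reg = 0x66

11001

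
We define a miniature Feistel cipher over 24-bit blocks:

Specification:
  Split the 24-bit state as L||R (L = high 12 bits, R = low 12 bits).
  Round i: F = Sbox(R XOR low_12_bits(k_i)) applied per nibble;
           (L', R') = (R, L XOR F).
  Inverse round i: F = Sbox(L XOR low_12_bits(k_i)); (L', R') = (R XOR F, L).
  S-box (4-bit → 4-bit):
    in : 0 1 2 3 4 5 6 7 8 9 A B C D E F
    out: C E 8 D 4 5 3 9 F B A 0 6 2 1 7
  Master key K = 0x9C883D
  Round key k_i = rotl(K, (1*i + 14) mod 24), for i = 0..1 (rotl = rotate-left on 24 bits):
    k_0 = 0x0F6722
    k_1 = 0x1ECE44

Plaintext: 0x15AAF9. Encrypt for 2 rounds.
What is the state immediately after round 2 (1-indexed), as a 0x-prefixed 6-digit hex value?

s_0 = plaintext = 0x15AAF9
s_1 = Round(s_0, k_0) = 0xAF937A
s_2 = Round(s_1, k_1) = 0x37A828

0x37A828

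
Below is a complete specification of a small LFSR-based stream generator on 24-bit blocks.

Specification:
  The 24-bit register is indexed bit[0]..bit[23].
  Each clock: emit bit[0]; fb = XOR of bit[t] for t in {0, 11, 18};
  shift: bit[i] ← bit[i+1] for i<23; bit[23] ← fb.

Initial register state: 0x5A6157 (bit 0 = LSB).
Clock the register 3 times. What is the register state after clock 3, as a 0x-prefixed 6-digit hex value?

0xAB4C2A

reg_0 = 0x5A6157
clock 1: out=1, reg = 0xAD30AB
clock 2: out=1, reg = 0x569855
clock 3: out=1, reg = 0xAB4C2A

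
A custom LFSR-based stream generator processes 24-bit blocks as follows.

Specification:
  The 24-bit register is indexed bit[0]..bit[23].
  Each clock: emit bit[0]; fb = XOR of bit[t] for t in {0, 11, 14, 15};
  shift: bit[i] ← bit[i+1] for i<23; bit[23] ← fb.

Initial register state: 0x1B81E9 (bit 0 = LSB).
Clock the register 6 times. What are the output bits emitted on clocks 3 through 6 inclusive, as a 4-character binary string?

reg_0 = 0x1B81E9
clock 1: out=1, reg = 0x0DC0F4
clock 2: out=0, reg = 0x06E07A
clock 3: out=0, reg = 0x03703D
clock 4: out=1, reg = 0x01B81E
clock 5: out=0, reg = 0x00DC0F
clock 6: out=1, reg = 0x006E07

0101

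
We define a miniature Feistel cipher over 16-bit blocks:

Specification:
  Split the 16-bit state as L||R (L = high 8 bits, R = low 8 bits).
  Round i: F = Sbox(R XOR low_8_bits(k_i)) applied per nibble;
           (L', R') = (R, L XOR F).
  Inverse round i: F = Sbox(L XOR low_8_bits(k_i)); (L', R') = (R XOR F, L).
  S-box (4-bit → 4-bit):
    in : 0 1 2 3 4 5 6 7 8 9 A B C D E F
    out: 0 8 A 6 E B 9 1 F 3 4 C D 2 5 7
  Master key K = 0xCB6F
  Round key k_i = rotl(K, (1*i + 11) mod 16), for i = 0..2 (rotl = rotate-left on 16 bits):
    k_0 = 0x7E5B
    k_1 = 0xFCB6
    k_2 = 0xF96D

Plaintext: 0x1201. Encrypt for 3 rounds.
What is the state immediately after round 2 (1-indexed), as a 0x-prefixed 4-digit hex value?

0xA681

s_0 = plaintext = 0x1201
s_1 = Round(s_0, k_0) = 0x01A6
s_2 = Round(s_1, k_1) = 0xA681
s_3 = Round(s_2, k_2) = 0x81FB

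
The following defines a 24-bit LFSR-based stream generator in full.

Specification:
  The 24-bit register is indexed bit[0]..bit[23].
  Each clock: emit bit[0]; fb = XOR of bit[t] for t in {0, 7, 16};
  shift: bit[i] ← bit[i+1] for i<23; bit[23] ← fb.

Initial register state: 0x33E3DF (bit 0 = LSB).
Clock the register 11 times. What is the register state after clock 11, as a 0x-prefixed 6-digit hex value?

reg_0 = 0x33E3DF
clock 1: out=1, reg = 0x99F1EF
clock 2: out=1, reg = 0xCCF8F7
clock 3: out=1, reg = 0x667C7B
clock 4: out=1, reg = 0xB33E3D
clock 5: out=1, reg = 0x599F1E
clock 6: out=0, reg = 0xACCF8F
clock 7: out=1, reg = 0x5667C7
clock 8: out=1, reg = 0x2B33E3
clock 9: out=1, reg = 0x9599F1
clock 10: out=1, reg = 0xCACCF8
clock 11: out=0, reg = 0xE5667C

0xE5667C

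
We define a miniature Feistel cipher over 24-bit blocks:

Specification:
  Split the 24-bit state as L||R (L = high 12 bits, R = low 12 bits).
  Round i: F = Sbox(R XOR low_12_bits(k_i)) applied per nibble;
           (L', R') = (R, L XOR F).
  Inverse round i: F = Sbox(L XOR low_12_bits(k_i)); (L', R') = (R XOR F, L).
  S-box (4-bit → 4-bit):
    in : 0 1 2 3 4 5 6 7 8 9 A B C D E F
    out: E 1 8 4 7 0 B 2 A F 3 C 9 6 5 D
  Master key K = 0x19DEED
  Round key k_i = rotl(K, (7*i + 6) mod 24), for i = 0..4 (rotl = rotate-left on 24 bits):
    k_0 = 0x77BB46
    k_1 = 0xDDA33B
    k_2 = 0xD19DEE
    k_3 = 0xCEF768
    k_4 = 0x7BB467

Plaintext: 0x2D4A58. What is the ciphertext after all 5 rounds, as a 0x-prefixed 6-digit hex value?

s_0 = plaintext = 0x2D4A58
s_1 = Round(s_0, k_0) = 0xA583C1
s_2 = Round(s_1, k_1) = 0x3C148B
s_3 = Round(s_2, k_2) = 0x48BC71
s_4 = Round(s_3, k_3) = 0xC71894
s_5 = Round(s_4, k_4) = 0x8945A5

0x8945A5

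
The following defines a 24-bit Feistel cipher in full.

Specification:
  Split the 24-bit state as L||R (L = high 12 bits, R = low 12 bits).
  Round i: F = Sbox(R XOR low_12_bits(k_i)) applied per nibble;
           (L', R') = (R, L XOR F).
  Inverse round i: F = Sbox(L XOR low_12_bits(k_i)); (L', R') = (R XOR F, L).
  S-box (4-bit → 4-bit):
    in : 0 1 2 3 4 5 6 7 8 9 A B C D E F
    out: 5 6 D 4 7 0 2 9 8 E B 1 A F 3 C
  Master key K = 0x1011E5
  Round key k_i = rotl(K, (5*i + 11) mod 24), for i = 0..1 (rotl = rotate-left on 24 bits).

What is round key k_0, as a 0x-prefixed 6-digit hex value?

K = 0x1011E5
k_0 = rotl(K, (5*0+11) mod 24) = rotl(K, 11) = 0x8F2880

0x8F2880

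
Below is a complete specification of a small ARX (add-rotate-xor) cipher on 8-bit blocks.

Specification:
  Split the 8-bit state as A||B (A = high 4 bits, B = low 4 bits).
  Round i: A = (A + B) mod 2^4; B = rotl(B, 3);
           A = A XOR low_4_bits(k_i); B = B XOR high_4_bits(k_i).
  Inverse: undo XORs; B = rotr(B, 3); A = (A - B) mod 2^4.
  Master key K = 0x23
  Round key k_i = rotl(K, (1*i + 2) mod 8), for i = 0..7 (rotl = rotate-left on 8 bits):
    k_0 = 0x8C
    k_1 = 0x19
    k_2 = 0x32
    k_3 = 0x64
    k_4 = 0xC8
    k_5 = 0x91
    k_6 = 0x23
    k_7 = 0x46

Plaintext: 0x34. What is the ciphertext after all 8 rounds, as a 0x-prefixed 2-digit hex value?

s_0 = plaintext = 0x34
s_1 = Round(s_0, k_0) = 0xBA
s_2 = Round(s_1, k_1) = 0xC4
s_3 = Round(s_2, k_2) = 0x21
s_4 = Round(s_3, k_3) = 0x7E
s_5 = Round(s_4, k_4) = 0xDB
s_6 = Round(s_5, k_5) = 0x94
s_7 = Round(s_6, k_6) = 0xE0
s_8 = Round(s_7, k_7) = 0x84

0x84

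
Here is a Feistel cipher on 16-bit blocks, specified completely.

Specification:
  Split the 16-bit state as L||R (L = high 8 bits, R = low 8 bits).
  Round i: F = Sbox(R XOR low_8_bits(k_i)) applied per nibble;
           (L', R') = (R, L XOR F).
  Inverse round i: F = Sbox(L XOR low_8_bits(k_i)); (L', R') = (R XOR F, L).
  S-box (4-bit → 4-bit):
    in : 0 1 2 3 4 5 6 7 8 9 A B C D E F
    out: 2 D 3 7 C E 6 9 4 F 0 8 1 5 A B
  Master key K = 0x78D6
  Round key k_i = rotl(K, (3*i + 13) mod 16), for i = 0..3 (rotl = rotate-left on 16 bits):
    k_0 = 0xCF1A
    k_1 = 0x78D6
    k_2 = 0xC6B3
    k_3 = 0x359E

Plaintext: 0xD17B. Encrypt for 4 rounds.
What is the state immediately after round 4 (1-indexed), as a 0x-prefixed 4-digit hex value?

s_0 = plaintext = 0xD17B
s_1 = Round(s_0, k_0) = 0x7BBC
s_2 = Round(s_1, k_1) = 0xBC1B
s_3 = Round(s_2, k_2) = 0x1BB8
s_4 = Round(s_3, k_3) = 0xB82D

0xB82D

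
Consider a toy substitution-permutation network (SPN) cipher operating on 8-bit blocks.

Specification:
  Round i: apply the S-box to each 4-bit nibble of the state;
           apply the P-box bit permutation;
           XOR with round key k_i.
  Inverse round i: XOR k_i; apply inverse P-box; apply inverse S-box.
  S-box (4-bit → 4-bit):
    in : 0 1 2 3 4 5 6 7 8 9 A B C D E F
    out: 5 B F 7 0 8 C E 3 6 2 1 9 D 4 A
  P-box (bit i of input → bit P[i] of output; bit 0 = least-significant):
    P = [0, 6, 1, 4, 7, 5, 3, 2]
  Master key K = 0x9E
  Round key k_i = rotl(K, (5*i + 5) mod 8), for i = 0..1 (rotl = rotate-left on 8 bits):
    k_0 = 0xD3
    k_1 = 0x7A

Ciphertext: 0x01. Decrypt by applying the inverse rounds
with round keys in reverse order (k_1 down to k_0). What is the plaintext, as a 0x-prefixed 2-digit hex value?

0x48

s_0 = ciphertext = 0x01
s_1 = InvRound(s_0, k_1) = 0x92
s_2 = InvRound(s_1, k_0) = 0x48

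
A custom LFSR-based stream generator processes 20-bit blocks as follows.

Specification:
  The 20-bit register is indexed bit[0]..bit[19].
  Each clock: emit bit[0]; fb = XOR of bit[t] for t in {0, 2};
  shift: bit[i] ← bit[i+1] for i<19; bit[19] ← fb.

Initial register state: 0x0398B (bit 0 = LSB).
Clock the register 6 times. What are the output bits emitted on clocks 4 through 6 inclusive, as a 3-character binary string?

reg_0 = 0x0398B
clock 1: out=1, reg = 0x81CC5
clock 2: out=1, reg = 0x40E62
clock 3: out=0, reg = 0x20731
clock 4: out=1, reg = 0x90398
clock 5: out=0, reg = 0x481CC
clock 6: out=0, reg = 0xA40E6

100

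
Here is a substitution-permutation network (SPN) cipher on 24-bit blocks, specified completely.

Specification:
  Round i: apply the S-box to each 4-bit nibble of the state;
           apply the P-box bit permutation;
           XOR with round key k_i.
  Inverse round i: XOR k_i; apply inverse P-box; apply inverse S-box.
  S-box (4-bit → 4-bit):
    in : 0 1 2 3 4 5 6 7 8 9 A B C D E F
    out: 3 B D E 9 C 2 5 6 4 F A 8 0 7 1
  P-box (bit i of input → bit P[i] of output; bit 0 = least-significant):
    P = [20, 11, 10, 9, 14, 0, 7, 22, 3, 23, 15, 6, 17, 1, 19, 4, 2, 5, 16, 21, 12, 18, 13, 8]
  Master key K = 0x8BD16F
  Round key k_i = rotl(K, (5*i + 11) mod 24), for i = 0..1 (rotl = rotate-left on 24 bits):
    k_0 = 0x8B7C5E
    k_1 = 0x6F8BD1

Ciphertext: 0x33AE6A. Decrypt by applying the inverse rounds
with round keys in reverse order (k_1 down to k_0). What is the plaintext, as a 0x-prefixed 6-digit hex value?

0xB39104

s_0 = ciphertext = 0x33AE6A
s_1 = InvRound(s_0, k_1) = 0x363F37
s_2 = InvRound(s_1, k_0) = 0xB39104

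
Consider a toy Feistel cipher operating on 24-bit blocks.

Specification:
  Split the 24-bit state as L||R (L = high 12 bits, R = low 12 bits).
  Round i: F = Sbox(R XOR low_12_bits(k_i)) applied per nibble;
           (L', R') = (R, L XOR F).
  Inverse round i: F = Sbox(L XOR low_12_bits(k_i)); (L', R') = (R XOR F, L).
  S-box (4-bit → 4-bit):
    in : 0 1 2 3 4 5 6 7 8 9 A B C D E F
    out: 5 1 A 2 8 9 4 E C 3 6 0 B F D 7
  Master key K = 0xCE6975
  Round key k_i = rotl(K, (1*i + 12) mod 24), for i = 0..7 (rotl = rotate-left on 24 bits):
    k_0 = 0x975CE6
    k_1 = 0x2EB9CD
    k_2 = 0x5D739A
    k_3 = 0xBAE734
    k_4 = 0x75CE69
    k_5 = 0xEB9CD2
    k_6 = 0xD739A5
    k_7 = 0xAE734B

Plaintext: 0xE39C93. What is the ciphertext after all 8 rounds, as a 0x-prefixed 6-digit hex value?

0x28C9E5

s_0 = plaintext = 0xE39C93
s_1 = Round(s_0, k_0) = 0xC93BD0
s_2 = Round(s_1, k_1) = 0xBD068C
s_3 = Round(s_2, k_2) = 0x68C2C4
s_4 = Round(s_3, k_3) = 0x2C4FF9
s_5 = Round(s_4, k_4) = 0xFF93F1
s_6 = Round(s_5, k_5) = 0x3F185B
s_7 = Round(s_6, k_6) = 0x85B28C
s_8 = Round(s_7, k_7) = 0x28C9E5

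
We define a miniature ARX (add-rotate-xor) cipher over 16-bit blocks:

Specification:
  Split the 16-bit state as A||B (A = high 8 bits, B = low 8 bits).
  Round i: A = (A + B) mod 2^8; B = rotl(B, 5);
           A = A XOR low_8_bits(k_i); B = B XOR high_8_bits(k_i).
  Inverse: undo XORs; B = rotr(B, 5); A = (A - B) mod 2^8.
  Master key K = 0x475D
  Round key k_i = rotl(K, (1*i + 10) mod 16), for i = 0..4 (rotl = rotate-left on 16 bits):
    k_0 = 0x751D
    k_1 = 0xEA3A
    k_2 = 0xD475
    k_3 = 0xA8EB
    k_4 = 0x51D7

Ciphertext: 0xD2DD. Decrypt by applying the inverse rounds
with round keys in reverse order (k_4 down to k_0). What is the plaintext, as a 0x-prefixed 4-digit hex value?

s_0 = ciphertext = 0xD2DD
s_1 = InvRound(s_0, k_4) = 0xA164
s_2 = InvRound(s_1, k_3) = 0xE466
s_3 = InvRound(s_2, k_2) = 0xFC95
s_4 = InvRound(s_3, k_1) = 0xCBFB
s_5 = InvRound(s_4, k_0) = 0x6274

0x6274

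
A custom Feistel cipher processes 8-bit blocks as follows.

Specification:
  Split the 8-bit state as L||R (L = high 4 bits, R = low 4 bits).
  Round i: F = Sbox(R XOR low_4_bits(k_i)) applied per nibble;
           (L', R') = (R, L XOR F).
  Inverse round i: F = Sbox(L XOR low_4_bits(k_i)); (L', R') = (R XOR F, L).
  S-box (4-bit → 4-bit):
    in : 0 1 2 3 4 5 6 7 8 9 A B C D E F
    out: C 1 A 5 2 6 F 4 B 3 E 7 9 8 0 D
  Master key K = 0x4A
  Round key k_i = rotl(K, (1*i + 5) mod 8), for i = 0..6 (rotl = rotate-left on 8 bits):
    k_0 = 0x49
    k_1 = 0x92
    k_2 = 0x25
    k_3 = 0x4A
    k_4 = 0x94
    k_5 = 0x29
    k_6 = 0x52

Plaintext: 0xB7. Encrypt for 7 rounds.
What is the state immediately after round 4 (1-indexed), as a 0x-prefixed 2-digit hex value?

s_0 = plaintext = 0xB7
s_1 = Round(s_0, k_0) = 0x7B
s_2 = Round(s_1, k_1) = 0xB4
s_3 = Round(s_2, k_2) = 0x4A
s_4 = Round(s_3, k_3) = 0xA8
s_5 = Round(s_4, k_4) = 0x83
s_6 = Round(s_5, k_5) = 0x36
s_7 = Round(s_6, k_6) = 0x61

0xA8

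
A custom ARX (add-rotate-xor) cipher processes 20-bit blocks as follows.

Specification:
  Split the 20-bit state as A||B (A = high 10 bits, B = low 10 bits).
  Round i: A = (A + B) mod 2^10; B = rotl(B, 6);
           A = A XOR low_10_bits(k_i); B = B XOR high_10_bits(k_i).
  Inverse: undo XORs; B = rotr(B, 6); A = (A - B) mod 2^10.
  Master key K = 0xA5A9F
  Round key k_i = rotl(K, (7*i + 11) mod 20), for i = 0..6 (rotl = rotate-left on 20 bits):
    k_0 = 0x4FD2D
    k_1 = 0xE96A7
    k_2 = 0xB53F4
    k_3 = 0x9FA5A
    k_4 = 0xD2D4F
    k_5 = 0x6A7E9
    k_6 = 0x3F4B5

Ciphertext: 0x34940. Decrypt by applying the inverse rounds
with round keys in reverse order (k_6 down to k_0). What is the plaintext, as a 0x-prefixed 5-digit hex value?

0x4665A

s_0 = ciphertext = 0x34940
s_1 = InvRound(s_0, k_6) = 0x247D6
s_2 = InvRound(s_1, k_5) = 0xDFFF9
s_3 = InvRound(s_2, k_4) = 0xC3B22
s_4 = InvRound(s_3, k_3) = 0xE3DC5
s_5 = InvRound(s_4, k_2) = 0xD7D1C
s_6 = InvRound(s_5, k_1) = 0x97B9A
s_7 = InvRound(s_6, k_0) = 0x4665A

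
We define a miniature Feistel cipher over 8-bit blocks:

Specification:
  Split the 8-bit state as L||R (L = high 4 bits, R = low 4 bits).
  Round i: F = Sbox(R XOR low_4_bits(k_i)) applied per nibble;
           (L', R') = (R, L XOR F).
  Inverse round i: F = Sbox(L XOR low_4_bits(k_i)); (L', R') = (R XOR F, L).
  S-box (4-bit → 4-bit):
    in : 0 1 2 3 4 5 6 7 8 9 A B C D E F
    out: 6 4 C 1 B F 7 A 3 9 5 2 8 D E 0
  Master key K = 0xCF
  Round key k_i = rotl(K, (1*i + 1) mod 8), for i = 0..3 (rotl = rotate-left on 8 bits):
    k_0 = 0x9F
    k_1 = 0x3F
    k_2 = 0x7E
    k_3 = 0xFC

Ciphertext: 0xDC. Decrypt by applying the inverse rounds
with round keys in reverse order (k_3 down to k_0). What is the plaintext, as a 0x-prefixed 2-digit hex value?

s_0 = ciphertext = 0xDC
s_1 = InvRound(s_0, k_3) = 0x8D
s_2 = InvRound(s_1, k_2) = 0xA8
s_3 = InvRound(s_2, k_1) = 0x7A
s_4 = InvRound(s_3, k_0) = 0x97

0x97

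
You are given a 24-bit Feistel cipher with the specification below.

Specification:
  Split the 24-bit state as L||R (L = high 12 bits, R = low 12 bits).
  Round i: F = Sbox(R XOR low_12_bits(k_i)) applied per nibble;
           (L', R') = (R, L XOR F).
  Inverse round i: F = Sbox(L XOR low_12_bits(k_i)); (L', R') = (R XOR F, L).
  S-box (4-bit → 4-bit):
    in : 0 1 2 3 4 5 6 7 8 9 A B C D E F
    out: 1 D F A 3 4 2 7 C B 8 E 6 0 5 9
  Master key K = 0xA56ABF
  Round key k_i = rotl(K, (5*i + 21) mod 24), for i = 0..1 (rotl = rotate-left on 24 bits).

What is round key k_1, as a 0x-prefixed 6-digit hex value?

0x95AAFE

K = 0xA56ABF
k_0 = rotl(K, (5*0+21) mod 24) = rotl(K, 21) = 0xF4AD57
k_1 = rotl(K, (5*1+21) mod 24) = rotl(K, 2) = 0x95AAFE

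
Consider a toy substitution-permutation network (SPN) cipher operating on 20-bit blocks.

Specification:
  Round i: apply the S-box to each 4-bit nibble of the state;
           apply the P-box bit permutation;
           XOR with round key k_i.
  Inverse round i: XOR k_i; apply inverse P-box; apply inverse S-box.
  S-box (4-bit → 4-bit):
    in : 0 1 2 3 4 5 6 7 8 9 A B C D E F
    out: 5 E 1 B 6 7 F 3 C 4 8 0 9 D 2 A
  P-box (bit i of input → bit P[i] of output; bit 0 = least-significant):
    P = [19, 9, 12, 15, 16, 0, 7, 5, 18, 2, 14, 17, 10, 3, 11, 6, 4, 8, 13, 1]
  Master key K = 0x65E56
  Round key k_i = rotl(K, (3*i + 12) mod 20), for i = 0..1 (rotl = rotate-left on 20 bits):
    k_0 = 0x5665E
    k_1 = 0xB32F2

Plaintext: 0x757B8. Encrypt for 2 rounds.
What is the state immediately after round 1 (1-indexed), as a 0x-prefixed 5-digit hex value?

s_0 = plaintext = 0x757B8
s_1 = Round(s_0, k_0) = 0x1FB42
s_2 = Round(s_1, k_1) = 0x31339

0x1FB42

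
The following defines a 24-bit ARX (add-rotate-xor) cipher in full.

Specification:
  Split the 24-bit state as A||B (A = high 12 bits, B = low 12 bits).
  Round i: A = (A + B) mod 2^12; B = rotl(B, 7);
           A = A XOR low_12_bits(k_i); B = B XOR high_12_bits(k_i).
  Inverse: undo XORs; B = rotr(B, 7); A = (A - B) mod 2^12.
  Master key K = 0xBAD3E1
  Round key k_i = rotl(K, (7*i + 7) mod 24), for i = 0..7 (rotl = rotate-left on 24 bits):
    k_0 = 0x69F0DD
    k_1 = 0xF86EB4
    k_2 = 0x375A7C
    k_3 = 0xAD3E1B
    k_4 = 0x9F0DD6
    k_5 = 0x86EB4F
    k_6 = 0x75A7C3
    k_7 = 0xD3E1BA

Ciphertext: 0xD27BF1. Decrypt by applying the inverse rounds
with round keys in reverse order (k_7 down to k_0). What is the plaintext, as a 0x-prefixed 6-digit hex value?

0x8D6713

s_0 = ciphertext = 0xD27BF1
s_1 = InvRound(s_0, k_7) = 0x2B09ED
s_2 = InvRound(s_1, k_6) = 0xE766FD
s_3 = InvRound(s_2, k_5) = 0x2BC27D
s_4 = InvRound(s_3, k_4) = 0xDB31B7
s_5 = InvRound(s_4, k_3) = 0x712C96
s_6 = InvRound(s_5, k_2) = 0x0EFC7F
s_7 = InvRound(s_6, k_1) = 0xF34F27
s_8 = InvRound(s_7, k_0) = 0x8D6713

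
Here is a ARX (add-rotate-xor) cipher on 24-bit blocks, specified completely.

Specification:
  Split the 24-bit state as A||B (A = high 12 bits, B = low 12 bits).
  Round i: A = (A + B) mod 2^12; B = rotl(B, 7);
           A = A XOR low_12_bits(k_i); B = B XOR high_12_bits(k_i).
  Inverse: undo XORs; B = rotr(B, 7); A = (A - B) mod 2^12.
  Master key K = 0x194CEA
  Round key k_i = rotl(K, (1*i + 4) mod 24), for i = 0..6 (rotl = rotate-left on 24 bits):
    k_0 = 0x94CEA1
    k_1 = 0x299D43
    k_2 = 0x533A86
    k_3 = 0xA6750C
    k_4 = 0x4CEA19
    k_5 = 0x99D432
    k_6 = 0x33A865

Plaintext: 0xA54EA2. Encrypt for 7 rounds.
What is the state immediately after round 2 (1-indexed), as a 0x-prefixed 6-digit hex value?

s_0 = plaintext = 0xA54EA2
s_1 = Round(s_0, k_0) = 0x657839
s_2 = Round(s_1, k_1) = 0x3D3E58
s_3 = Round(s_2, k_2) = 0x8AD941
s_4 = Round(s_3, k_3) = 0x4E2AAD
s_5 = Round(s_4, k_4) = 0x59621B
s_6 = Round(s_5, k_5) = 0x38340D
s_7 = Round(s_6, k_6) = 0xFF559A

0x3D3E58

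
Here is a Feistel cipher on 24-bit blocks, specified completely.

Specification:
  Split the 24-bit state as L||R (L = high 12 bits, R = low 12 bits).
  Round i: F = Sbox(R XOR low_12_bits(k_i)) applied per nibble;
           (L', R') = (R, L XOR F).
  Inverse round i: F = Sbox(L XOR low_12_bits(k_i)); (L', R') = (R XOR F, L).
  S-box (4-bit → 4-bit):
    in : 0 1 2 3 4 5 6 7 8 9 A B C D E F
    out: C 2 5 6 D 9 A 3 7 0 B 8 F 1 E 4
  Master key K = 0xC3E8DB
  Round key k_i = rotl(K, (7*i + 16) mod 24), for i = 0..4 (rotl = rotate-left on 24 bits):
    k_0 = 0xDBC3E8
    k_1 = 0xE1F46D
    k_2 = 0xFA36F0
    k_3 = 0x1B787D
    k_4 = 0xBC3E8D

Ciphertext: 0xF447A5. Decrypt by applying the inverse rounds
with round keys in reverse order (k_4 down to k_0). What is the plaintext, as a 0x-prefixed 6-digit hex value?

s_0 = ciphertext = 0xF447A5
s_1 = InvRound(s_0, k_4) = 0x555F44
s_2 = InvRound(s_1, k_3) = 0xE13555
s_3 = InvRound(s_2, k_2) = 0x2B3E13
s_4 = InvRound(s_3, k_1) = 0x40D2B3
s_5 = InvRound(s_4, k_0) = 0x15A40D

0x15A40D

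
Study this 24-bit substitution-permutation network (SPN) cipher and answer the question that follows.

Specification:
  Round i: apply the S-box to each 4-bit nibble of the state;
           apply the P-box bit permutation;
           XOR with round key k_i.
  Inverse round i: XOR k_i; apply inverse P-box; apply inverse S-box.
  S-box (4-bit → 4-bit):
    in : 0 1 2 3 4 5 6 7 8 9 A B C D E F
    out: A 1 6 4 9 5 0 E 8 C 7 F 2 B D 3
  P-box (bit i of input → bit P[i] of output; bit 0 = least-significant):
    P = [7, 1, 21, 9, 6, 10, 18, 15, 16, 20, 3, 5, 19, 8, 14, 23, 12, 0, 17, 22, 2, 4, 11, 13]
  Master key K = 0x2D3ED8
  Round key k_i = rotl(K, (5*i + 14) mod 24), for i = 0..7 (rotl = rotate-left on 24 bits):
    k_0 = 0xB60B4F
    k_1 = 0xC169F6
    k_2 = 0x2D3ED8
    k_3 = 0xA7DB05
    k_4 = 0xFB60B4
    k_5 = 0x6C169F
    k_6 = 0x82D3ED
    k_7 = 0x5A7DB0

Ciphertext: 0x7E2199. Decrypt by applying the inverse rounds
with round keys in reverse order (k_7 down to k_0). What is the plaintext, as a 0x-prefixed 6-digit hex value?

s_0 = ciphertext = 0x7E2199
s_1 = InvRound(s_0, k_7) = 0x3F3923
s_2 = InvRound(s_1, k_6) = 0xE6EAEB
s_3 = InvRound(s_2, k_5) = 0xB5E8D6
s_4 = InvRound(s_3, k_4) = 0x3918EC
s_5 = InvRound(s_4, k_3) = 0x62B7E4
s_6 = InvRound(s_5, k_2) = 0xA9FE96
s_7 = InvRound(s_6, k_1) = 0x64F8D9
s_8 = InvRound(s_7, k_0) = 0xDE7C8D

0xDE7C8D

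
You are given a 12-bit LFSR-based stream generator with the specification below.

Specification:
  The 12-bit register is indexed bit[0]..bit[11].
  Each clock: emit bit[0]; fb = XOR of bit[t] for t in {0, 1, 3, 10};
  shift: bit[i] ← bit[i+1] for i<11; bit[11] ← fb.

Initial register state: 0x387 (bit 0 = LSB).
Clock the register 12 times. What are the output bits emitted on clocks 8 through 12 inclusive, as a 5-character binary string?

reg_0 = 0x387
clock 1: out=1, reg = 0x1C3
clock 2: out=1, reg = 0x0E1
clock 3: out=1, reg = 0x870
clock 4: out=0, reg = 0x438
clock 5: out=0, reg = 0x21C
clock 6: out=0, reg = 0x90E
clock 7: out=0, reg = 0x487
clock 8: out=1, reg = 0xA43
clock 9: out=1, reg = 0x521
clock 10: out=1, reg = 0x290
clock 11: out=0, reg = 0x148
clock 12: out=0, reg = 0x8A4

11100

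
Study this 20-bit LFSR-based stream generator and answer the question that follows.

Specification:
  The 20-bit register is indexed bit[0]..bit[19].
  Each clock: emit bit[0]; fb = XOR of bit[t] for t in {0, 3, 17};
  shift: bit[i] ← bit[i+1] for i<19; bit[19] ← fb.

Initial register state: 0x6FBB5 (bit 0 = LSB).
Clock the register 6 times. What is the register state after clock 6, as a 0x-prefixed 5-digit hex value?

0x01BEE

reg_0 = 0x6FBB5
clock 1: out=1, reg = 0x37DDA
clock 2: out=0, reg = 0x1BEED
clock 3: out=1, reg = 0x0DF76
clock 4: out=0, reg = 0x06FBB
clock 5: out=1, reg = 0x037DD
clock 6: out=1, reg = 0x01BEE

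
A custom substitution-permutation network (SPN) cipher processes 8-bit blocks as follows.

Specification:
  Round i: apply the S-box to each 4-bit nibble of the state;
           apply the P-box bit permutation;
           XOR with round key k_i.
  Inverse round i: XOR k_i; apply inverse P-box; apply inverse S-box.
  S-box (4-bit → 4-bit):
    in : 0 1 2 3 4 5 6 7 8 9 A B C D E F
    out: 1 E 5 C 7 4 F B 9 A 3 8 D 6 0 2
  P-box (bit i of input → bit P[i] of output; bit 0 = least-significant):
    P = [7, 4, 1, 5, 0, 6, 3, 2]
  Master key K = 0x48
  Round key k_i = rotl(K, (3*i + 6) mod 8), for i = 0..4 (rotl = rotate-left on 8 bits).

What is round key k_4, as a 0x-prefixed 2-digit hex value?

0x21

K = 0x48
k_0 = rotl(K, (3*0+6) mod 8) = rotl(K, 6) = 0x12
k_1 = rotl(K, (3*1+6) mod 8) = rotl(K, 1) = 0x90
k_2 = rotl(K, (3*2+6) mod 8) = rotl(K, 4) = 0x84
k_3 = rotl(K, (3*3+6) mod 8) = rotl(K, 7) = 0x24
k_4 = rotl(K, (3*4+6) mod 8) = rotl(K, 2) = 0x21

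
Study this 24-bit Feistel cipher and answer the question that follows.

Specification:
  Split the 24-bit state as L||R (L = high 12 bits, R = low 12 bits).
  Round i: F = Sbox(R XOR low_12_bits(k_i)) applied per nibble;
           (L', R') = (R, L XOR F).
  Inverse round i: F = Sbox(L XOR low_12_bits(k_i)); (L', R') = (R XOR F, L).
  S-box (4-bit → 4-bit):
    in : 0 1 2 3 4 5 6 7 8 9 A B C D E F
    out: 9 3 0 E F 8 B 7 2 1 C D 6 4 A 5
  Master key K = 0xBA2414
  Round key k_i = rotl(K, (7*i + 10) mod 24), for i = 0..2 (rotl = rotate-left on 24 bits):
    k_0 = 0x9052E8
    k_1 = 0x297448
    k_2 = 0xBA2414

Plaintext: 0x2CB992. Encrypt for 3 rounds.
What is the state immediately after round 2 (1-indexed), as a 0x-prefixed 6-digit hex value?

s_0 = plaintext = 0x2CB992
s_1 = Round(s_0, k_0) = 0x992FB7
s_2 = Round(s_1, k_1) = 0xFB74C7
s_3 = Round(s_2, k_2) = 0x4C76F9

0xFB74C7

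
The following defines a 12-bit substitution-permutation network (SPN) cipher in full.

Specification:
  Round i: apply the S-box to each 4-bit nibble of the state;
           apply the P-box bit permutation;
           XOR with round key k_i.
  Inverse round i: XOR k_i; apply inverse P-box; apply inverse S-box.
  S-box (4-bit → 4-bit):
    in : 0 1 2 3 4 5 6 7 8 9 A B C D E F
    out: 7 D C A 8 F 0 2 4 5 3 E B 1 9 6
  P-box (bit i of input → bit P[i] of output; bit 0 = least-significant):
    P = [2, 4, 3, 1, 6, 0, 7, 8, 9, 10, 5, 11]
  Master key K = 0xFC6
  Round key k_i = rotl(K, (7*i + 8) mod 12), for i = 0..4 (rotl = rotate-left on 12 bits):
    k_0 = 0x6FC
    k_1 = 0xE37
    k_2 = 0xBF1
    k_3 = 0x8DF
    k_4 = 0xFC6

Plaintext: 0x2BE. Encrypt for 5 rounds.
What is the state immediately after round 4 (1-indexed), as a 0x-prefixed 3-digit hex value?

s_0 = plaintext = 0x2BE
s_1 = Round(s_0, k_0) = 0xF5B
s_2 = Round(s_1, k_1) = 0xBCC
s_3 = Round(s_2, k_2) = 0x686
s_4 = Round(s_3, k_3) = 0x85F
s_5 = Round(s_4, k_4) = 0xE3F

0x85F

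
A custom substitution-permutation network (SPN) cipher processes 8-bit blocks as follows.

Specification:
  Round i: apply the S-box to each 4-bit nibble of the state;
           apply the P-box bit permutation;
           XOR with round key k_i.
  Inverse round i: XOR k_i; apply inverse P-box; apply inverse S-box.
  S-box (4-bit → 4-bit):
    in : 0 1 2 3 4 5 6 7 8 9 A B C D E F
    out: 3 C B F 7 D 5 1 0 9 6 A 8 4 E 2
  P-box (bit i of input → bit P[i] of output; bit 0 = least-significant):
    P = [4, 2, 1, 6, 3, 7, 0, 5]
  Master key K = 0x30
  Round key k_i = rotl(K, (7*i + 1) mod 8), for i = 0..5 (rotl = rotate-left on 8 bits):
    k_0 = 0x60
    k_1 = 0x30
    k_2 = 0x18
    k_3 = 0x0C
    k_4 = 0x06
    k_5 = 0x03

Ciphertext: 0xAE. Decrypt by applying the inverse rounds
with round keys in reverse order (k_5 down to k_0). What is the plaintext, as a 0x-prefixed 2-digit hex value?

s_0 = ciphertext = 0xAE
s_1 = InvRound(s_0, k_5) = 0x3F
s_2 = InvRound(s_1, k_4) = 0x57
s_3 = InvRound(s_2, k_3) = 0x65
s_4 = InvRound(s_3, k_2) = 0x52
s_5 = InvRound(s_4, k_1) = 0xC1
s_6 = InvRound(s_5, k_0) = 0xE8

0xE8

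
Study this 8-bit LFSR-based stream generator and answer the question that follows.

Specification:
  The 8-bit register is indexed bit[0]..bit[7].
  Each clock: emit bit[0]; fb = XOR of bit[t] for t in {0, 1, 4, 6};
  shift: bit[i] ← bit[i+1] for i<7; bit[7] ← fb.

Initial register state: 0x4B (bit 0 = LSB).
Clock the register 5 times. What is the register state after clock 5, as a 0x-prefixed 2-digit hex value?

reg_0 = 0x4B
clock 1: out=1, reg = 0xA5
clock 2: out=1, reg = 0xD2
clock 3: out=0, reg = 0xE9
clock 4: out=1, reg = 0x74
clock 5: out=0, reg = 0x3A

0x3A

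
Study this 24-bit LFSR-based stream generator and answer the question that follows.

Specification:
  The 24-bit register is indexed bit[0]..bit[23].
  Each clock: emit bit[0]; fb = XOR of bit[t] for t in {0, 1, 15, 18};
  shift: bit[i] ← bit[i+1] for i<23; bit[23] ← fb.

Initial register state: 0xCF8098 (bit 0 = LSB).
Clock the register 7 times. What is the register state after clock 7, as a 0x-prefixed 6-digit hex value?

reg_0 = 0xCF8098
clock 1: out=0, reg = 0x67C04C
clock 2: out=0, reg = 0x33E026
clock 3: out=0, reg = 0x19F013
clock 4: out=1, reg = 0x8CF809
clock 5: out=1, reg = 0xC67C04
clock 6: out=0, reg = 0xE33E02
clock 7: out=0, reg = 0xF19F01

0xF19F01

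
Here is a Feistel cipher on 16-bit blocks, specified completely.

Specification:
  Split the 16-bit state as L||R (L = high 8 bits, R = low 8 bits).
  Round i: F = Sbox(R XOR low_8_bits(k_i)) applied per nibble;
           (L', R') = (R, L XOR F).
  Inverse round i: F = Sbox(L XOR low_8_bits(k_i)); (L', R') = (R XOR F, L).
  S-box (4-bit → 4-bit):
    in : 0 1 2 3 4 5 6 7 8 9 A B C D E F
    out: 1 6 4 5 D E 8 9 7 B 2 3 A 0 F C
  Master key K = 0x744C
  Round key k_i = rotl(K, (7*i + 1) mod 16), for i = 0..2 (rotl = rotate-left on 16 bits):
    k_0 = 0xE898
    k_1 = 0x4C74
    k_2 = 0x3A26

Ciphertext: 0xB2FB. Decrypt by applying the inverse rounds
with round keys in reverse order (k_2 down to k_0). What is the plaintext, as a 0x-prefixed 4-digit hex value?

0xD9E6

s_0 = ciphertext = 0xB2FB
s_1 = InvRound(s_0, k_2) = 0x46B2
s_2 = InvRound(s_1, k_1) = 0xE646
s_3 = InvRound(s_2, k_0) = 0xD9E6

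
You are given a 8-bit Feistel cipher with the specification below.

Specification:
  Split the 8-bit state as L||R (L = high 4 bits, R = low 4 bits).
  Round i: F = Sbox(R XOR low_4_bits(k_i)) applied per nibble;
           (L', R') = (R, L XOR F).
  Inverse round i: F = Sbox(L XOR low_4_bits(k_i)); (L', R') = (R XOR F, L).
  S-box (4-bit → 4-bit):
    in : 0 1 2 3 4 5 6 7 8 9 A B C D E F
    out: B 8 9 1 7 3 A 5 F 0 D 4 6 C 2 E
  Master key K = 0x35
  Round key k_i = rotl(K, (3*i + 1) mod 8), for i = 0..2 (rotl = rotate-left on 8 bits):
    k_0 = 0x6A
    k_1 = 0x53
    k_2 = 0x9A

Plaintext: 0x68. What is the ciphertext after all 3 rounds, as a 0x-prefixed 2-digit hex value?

0xE8

s_0 = plaintext = 0x68
s_1 = Round(s_0, k_0) = 0x8F
s_2 = Round(s_1, k_1) = 0xFE
s_3 = Round(s_2, k_2) = 0xE8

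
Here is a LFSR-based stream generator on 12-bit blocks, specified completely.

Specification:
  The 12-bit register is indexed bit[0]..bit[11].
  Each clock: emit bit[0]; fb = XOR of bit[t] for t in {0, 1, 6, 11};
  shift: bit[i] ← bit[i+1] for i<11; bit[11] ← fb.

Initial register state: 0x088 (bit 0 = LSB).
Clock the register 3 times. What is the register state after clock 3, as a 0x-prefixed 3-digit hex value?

0x411

reg_0 = 0x088
clock 1: out=0, reg = 0x044
clock 2: out=0, reg = 0x822
clock 3: out=0, reg = 0x411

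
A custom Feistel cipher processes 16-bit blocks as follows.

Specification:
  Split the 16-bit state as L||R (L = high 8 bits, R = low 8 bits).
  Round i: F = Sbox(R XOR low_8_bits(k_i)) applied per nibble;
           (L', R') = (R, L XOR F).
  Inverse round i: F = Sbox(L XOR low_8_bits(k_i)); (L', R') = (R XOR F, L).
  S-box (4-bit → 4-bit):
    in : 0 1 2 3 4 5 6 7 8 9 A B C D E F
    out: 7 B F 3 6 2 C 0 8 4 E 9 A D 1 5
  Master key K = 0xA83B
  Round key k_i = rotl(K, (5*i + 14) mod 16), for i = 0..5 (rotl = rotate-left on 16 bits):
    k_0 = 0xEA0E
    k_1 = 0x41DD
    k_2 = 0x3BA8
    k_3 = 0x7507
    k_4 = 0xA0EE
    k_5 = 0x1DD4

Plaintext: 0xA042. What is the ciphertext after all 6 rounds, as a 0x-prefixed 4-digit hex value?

s_0 = plaintext = 0xA042
s_1 = Round(s_0, k_0) = 0x42CA
s_2 = Round(s_1, k_1) = 0xCAF2
s_3 = Round(s_2, k_2) = 0xF2E4
s_4 = Round(s_3, k_3) = 0xE4E1
s_5 = Round(s_4, k_4) = 0xE191
s_6 = Round(s_5, k_5) = 0x9183

0x9183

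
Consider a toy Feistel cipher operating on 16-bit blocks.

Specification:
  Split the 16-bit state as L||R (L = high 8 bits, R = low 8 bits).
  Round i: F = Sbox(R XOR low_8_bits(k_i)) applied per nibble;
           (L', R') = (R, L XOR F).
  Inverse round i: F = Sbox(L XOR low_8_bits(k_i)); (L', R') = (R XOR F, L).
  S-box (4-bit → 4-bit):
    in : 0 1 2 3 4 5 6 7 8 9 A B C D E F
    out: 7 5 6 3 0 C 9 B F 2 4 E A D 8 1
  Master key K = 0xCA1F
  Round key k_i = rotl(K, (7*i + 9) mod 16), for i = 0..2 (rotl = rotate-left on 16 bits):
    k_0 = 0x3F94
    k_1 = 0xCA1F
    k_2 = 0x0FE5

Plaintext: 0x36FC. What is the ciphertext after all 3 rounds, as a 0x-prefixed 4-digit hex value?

s_0 = plaintext = 0x36FC
s_1 = Round(s_0, k_0) = 0xFCA9
s_2 = Round(s_1, k_1) = 0xA915
s_3 = Round(s_2, k_2) = 0x15BE

0x15BE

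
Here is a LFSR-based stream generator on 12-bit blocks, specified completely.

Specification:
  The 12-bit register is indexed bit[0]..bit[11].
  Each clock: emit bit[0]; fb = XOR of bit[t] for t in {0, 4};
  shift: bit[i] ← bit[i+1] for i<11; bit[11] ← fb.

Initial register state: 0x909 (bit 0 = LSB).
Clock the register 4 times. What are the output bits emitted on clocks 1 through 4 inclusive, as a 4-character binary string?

1001

reg_0 = 0x909
clock 1: out=1, reg = 0xC84
clock 2: out=0, reg = 0x642
clock 3: out=0, reg = 0x321
clock 4: out=1, reg = 0x990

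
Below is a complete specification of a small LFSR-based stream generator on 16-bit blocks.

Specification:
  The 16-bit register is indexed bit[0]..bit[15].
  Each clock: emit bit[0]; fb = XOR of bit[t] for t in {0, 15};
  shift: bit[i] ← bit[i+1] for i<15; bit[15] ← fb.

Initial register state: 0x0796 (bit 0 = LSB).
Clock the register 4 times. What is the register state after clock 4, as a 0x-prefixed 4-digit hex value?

0x2079

reg_0 = 0x0796
clock 1: out=0, reg = 0x03CB
clock 2: out=1, reg = 0x81E5
clock 3: out=1, reg = 0x40F2
clock 4: out=0, reg = 0x2079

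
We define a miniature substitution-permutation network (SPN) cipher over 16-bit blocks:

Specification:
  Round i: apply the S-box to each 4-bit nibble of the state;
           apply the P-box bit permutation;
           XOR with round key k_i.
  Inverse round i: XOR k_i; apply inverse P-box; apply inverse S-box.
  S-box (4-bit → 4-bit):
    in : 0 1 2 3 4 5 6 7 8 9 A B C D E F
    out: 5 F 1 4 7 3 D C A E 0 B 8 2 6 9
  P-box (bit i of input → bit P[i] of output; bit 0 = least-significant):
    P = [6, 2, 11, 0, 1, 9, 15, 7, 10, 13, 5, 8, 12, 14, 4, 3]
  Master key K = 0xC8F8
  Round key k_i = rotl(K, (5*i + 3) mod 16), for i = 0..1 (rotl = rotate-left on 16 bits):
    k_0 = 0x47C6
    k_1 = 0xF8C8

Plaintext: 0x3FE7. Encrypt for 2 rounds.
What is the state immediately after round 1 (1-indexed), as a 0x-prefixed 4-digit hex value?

0xC8D7

s_0 = plaintext = 0x3FE7
s_1 = Round(s_0, k_0) = 0xC8D7
s_2 = Round(s_1, k_1) = 0xD3C1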